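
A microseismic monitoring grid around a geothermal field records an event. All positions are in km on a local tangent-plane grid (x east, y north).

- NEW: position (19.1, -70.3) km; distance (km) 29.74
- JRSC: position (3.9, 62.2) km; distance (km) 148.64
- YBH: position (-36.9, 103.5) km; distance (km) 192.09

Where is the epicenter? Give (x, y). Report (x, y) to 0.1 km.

x ≈ -6.1 km, y ≈ -86.1 km

Circle about each station: (x − 19.1)² + (y + 70.3)² = 29.74²; (x − 3.9)² + (y − 62.2)² = 148.64²; (x + 36.9)² + (y − 103.5)² = 192.09².
Subtracting the NEW equation from the JRSC and YBH equations removes the quadratic terms:
-30.4 x + 265.0 y = -22632.23
-112.0 x + 347.6 y = -29247.14
Solving the 2×2 system: x ≈ -6.1, y ≈ -86.1 km.
Check against NEW (with the unrounded x, y): √((x − 19.1)²+(y + 70.3)²) = 29.74 ≈ 29.74 km. ✓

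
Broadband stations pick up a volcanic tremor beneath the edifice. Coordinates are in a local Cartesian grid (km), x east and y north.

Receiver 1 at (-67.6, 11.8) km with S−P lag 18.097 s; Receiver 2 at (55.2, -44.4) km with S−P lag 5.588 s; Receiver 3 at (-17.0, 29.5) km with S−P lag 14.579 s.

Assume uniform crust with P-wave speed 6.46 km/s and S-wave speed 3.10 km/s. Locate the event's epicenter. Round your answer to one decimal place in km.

22.1 km east, -48.1 km north

Distance from S−P lag: d = Δt · v_P v_S / (v_P − v_S) = Δt · (6.46·3.10)/(6.46−3.10) ≈ 5.9601·Δt.
So d_Receiver 1 = 107.86, d_Receiver 2 = 33.31, d_Receiver 3 = 86.89 km.
Circle about each station: (x + 67.6)² + (y − 11.8)² = 107.86²; (x − 55.2)² + (y + 44.4)² = 33.31²; (x + 17.0)² + (y − 29.5)² = 86.89².
Subtracting the Receiver 1 equation from the Receiver 2 and Receiver 3 equations removes the quadratic terms:
245.6 x − 112.4 y = 10833.62
101.2 x + 35.4 y = 534.16
Solving the 2×2 system: x ≈ 22.1, y ≈ -48.1 km.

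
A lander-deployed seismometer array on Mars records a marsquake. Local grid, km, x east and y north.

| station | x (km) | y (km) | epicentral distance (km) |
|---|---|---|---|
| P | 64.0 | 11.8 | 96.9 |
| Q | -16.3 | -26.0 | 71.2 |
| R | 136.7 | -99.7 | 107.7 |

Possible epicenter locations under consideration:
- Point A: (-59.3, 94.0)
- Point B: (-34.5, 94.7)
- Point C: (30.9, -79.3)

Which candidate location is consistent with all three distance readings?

For each candidate, compare |candidate − station| to the reported distance:
Point A: residuals P 51.3, Q 56.3, R 167.9 → max 167.9 km
Point B: residuals P 31.8, Q 50.9, R 151.3 → max 151.3 km
Point C: residuals P 0.0, Q 0.0, R 0.0 → max 0.0 km
Only Point C has all residuals ≈ 0.

Point C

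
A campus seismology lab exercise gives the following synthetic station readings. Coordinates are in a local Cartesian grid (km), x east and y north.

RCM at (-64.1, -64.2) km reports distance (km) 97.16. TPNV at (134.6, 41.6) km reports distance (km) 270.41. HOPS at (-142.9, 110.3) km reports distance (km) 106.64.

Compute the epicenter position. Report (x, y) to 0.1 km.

(-133.2, 4.1)

Circle about each station: (x + 64.1)² + (y + 64.2)² = 97.16²; (x − 134.6)² + (y − 41.6)² = 270.41²; (x + 142.9)² + (y − 110.3)² = 106.64².
Subtracting pairs of circle equations eliminates x²+y² and gives linear equations (the radical axes):
397.4 x + 211.6 y = -52064.23
-157.6 x + 349.0 y = 22424.03
Solving the 2×2 system: x ≈ -133.2, y ≈ 4.1 km.
Check against RCM (with the unrounded x, y): √((x + 64.1)²+(y + 64.2)²) = 97.16 ≈ 97.16 km. ✓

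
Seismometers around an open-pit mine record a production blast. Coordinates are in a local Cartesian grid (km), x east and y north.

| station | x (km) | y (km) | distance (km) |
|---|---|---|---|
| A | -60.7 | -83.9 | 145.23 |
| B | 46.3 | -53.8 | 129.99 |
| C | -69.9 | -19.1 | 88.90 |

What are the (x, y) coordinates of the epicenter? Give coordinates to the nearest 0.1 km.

Circle about each station: (x + 60.7)² + (y + 83.9)² = 145.23²; (x − 46.3)² + (y + 53.8)² = 129.99²; (x + 69.9)² + (y + 19.1)² = 88.90².
Subtracting the A equation from the B and C equations removes the quadratic terms:
214.0 x + 60.2 y = -1491.22
-18.4 x + 129.6 y = 7715.66
Solving the 2×2 system: x ≈ -22.8, y ≈ 56.3 km.

x ≈ -22.8 km, y ≈ 56.3 km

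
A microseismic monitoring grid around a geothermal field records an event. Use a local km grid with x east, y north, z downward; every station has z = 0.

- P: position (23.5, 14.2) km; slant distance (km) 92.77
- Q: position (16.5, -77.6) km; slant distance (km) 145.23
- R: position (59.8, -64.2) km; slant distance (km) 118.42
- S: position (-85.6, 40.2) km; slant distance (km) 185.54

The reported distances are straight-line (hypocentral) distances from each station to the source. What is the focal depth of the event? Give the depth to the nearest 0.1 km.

Each station gives a sphere (x−x_i)² + (y−y_i)² + z² = d_i² (stations at z=0).
Subtracting the P sphere from Q and R: z² cancels, leaving linear equations in x and y:
-14.0 x − 183.6 y = -6945.36
72.6 x − 156.8 y = 1526.77
Solving: x ≈ 88.205, y ≈ 31.103 km (keep extra digits for the depth step; rounded: 88.2, 31.1).
Then from the P sphere: z² = 92.77² − (x − 23.5)² − (y − 14.2)² with x = 88.205, y = 31.103, so z ≈ 64.295 ≈ 64.3 km.
Check against S (with the unrounded solution): distance 185.54 ≈ 185.54 km. ✓

depth ≈ 64.3 km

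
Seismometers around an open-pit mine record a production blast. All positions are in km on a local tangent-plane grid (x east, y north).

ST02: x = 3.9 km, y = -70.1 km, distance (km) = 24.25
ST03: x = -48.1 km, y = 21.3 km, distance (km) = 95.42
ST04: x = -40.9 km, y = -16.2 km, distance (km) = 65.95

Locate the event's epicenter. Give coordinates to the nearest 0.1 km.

x ≈ 16.2 km, y ≈ -49.2 km

Circle about each station: (x − 3.9)² + (y + 70.1)² = 24.25²; (x + 48.1)² + (y − 21.3)² = 95.42²; (x + 40.9)² + (y + 16.2)² = 65.95².
Subtracting the ST02 equation from the ST03 and ST04 equations removes the quadratic terms:
-104.0 x + 182.8 y = -10678.83
-89.6 x + 107.8 y = -6755.31
Solving the 2×2 system: x ≈ 16.2, y ≈ -49.2 km.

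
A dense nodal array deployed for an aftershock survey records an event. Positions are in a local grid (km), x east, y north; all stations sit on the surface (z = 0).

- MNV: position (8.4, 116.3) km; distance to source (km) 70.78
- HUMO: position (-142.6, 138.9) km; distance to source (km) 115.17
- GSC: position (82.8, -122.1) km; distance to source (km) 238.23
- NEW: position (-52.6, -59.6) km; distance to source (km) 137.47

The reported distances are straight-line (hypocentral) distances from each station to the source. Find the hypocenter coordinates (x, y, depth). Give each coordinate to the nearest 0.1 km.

(-47.4, 76.6, 17.9)

Each station gives a sphere (x−x_i)² + (y−y_i)² + z² = d_i² (stations at z=0).
Subtracting the MNV sphere from HUMO and GSC: z² cancels, leaving linear equations in x and y:
-302.0 x + 45.2 y = 17777.40
148.8 x − 476.8 y = -43575.72
Solving: x ≈ -47.401, y ≈ 76.599 km (keep extra digits for the depth step; rounded: -47.4, 76.6).
Then from the MNV sphere: z² = 70.78² − (x − 8.4)² − (y − 116.3)² with x = -47.401, y = 76.599, so z ≈ 17.885 ≈ 17.9 km.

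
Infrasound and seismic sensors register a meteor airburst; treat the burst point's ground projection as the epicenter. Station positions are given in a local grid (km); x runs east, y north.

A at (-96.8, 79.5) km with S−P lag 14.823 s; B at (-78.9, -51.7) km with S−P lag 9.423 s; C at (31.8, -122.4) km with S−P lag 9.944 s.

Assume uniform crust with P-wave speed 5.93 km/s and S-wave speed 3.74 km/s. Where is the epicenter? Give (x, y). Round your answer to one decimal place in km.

12.3 km east, -23.6 km north

Distance from S−P lag: d = Δt · v_P v_S / (v_P − v_S) = Δt · (5.93·3.74)/(5.93−3.74) ≈ 10.1270·Δt.
So d_A = 150.11, d_B = 95.43, d_C = 100.70 km.
Circle about each station: (x + 96.8)² + (y − 79.5)² = 150.11²; (x + 78.9)² + (y + 51.7)² = 95.43²; (x − 31.8)² + (y + 122.4)² = 100.70².
Subtracting the A equation from the B and C equations removes the quadratic terms:
35.8 x − 262.4 y = 6633.74
257.2 x − 403.8 y = 12695.03
Solving the 2×2 system: x ≈ 12.3, y ≈ -23.6 km.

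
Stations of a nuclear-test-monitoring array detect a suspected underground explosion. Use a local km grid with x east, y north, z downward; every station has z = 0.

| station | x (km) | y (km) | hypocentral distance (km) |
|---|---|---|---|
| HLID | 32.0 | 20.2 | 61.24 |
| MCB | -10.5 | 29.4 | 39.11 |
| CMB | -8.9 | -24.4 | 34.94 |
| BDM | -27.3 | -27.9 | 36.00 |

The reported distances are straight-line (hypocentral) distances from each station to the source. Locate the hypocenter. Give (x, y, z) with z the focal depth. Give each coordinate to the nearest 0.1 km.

Each station gives a sphere (x−x_i)² + (y−y_i)² + z² = d_i² (stations at z=0).
Subtracting the HLID sphere from MCB and CMB: z² cancels, leaving linear equations in x and y:
-85.0 x + 18.4 y = 1763.32
-81.8 x − 89.2 y = 1772.06
Solving: x ≈ -20.897, y ≈ -0.703 km (keep extra digits for the depth step; rounded: -20.9, -0.7).
Then from the HLID sphere: z² = 61.24² − (x − 32.0)² − (y − 20.2)² with x = -20.897, y = -0.703, so z ≈ 22.700 ≈ 22.7 km.

(-20.9, -0.7, 22.7)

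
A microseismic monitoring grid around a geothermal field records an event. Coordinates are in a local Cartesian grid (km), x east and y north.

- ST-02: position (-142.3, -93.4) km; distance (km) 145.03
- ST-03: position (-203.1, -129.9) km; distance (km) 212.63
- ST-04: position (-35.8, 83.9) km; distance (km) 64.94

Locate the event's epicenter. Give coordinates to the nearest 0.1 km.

-53.8 km east, 21.5 km north

Circle about each station: (x + 142.3)² + (y + 93.4)² = 145.03²; (x + 203.1)² + (y + 129.9)² = 212.63²; (x + 35.8)² + (y − 83.9)² = 64.94².
Subtracting pairs of circle equations eliminates x²+y² and gives linear equations (the radical axes):
-121.6 x − 73.0 y = 4972.95
213.0 x + 354.6 y = -3835.50
Solving the 2×2 system: x ≈ -53.8, y ≈ 21.5 km.
Check against ST-02 (with the unrounded x, y): √((x + 142.3)²+(y + 93.4)²) = 145.03 ≈ 145.03 km. ✓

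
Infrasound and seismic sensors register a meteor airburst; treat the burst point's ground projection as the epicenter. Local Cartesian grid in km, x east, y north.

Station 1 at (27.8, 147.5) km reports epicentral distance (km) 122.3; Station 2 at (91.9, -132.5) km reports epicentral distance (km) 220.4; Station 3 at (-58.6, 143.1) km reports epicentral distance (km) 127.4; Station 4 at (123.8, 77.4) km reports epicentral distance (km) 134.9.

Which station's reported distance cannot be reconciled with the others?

Station 2

Solve using three stations at a time. Using Station 1, Station 3, Station 4 (subtract circle equations pairwise → linear system) gives (x, y) ≈ (-2.1, 28.9).
Distances from that point to each station vs reported:
  Station 1: calculated 122.3 vs reported 122.3 → residual 0.0 km
  Station 2: calculated 186.8 vs reported 220.4 → residual 33.6 km
  Station 3: calculated 127.4 vs reported 127.4 → residual 0.0 km
  Station 4: calculated 134.9 vs reported 134.9 → residual 0.0 km
Station 1, Station 3, Station 4 are mutually consistent (residuals ≈ 0); Station 2 is off by 33.6 km.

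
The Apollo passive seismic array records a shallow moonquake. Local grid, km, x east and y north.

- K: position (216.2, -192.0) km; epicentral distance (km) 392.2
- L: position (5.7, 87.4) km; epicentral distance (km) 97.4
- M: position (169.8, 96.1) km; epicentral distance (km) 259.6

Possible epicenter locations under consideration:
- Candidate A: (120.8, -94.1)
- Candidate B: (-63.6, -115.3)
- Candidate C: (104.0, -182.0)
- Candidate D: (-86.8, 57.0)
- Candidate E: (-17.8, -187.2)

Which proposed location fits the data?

Candidate D

For each candidate, compare |candidate − station| to the reported distance:
Candidate A: residuals K 255.5, L 117.5, M 63.2 → max 255.5 km
Candidate B: residuals K 102.1, L 116.8, M 55.3 → max 116.8 km
Candidate C: residuals K 279.6, L 189.4, M 26.2 → max 279.6 km
Candidate D: residuals K 0.0, L 0.0, M 0.0 → max 0.0 km
Candidate E: residuals K 158.2, L 178.2, M 80.2 → max 178.2 km
Only Candidate D has all residuals ≈ 0.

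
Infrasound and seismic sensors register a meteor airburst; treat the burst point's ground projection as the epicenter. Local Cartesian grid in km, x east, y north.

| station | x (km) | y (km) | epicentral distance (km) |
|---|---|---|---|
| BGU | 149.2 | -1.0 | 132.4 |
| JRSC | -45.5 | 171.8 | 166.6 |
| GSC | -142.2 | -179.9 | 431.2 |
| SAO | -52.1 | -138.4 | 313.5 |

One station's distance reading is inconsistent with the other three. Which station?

Solve using three stations at a time. Using BGU, JRSC, SAO (subtract circle equations pairwise → linear system) gives (x, y) ≈ (114.9, 126.9).
Distances from that point to each station vs reported:
  BGU: calculated 132.4 vs reported 132.4 → residual 0.0 km
  JRSC: calculated 166.6 vs reported 166.6 → residual 0.0 km
  GSC: calculated 400.3 vs reported 431.2 → residual 30.9 km
  SAO: calculated 313.5 vs reported 313.5 → residual 0.0 km
BGU, JRSC, SAO are mutually consistent (residuals ≈ 0); GSC is off by 30.9 km.

GSC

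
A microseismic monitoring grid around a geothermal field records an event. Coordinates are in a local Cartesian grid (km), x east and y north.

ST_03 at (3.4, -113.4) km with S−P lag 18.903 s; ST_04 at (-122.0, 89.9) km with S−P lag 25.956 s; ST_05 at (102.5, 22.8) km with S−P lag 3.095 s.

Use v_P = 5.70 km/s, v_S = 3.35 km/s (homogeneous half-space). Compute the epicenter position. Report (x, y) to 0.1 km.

Distance from S−P lag: d = Δt · v_P v_S / (v_P − v_S) = Δt · (5.70·3.35)/(5.70−3.35) ≈ 8.1255·Δt.
So d_ST_03 = 153.60, d_ST_04 = 210.91, d_ST_05 = 25.15 km.
Circle about each station: (x − 3.4)² + (y + 113.4)² = 153.60²; (x + 122.0)² + (y − 89.9)² = 210.91²; (x − 102.5)² + (y − 22.8)² = 25.15².
Subtracting pairs of circle equations eliminates x²+y² and gives linear equations (the radical axes):
-250.8 x + 406.6 y = -10795.18
198.2 x + 272.4 y = 21115.41
Solving the 2×2 system: x ≈ 77.4, y ≈ 21.2 km.
Check against ST_03 (with the unrounded x, y): √((x − 3.4)²+(y + 113.4)²) = 153.60 ≈ 153.60 km. ✓

x ≈ 77.4 km, y ≈ 21.2 km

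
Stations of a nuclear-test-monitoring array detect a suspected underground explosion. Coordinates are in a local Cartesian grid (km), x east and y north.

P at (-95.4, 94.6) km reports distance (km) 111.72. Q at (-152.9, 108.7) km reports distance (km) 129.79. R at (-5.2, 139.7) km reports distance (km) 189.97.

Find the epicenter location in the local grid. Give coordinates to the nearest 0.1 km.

(-114.9, -15.4)

Circle about each station: (x + 95.4)² + (y − 94.6)² = 111.72²; (x + 152.9)² + (y − 108.7)² = 129.79²; (x + 5.2)² + (y − 139.7)² = 189.97².
Subtracting the P equation from the Q and R equations removes the quadratic terms:
-115.0 x + 28.2 y = 12779.69
180.4 x + 90.2 y = -22114.43
Solving the 2×2 system: x ≈ -114.9, y ≈ -15.4 km.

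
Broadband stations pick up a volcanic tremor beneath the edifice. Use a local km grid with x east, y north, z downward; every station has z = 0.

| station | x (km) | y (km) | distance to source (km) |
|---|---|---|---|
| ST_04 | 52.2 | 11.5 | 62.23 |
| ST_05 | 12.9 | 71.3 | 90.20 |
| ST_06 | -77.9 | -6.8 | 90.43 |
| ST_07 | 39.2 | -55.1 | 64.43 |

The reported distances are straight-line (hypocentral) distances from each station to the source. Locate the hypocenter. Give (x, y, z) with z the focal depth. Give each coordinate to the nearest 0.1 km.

Each station gives a sphere (x−x_i)² + (y−y_i)² + z² = d_i² (stations at z=0).
Subtracting the ST_04 sphere from ST_05 and ST_06: z² cancels, leaving linear equations in x and y:
-78.6 x + 119.6 y = -1870.46
-260.2 x − 36.6 y = -1047.45
Solving: x ≈ 5.699, y ≈ -11.894 km (keep extra digits for the depth step; rounded: 5.7, -11.9).
Then from the ST_04 sphere: z² = 62.23² − (x − 52.2)² − (y − 11.5)² with x = 5.699, y = -11.894, so z ≈ 34.102 ≈ 34.1 km.

x ≈ 5.7 km, y ≈ -11.9 km, depth ≈ 34.1 km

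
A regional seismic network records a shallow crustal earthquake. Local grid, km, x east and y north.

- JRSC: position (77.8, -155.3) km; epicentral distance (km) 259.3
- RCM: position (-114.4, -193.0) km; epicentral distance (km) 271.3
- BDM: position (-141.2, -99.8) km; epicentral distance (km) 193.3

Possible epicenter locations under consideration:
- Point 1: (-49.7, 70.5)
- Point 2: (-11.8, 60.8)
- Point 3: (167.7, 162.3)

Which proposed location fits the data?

Point 1

For each candidate, compare |candidate − station| to the reported distance:
Point 1: residuals JRSC 0.0, RCM 0.0, BDM 0.0 → max 0.0 km
Point 2: residuals JRSC 25.4, RCM 2.5, BDM 12.9 → max 25.4 km
Point 3: residuals JRSC 70.8, RCM 182.4, BDM 211.8 → max 211.8 km
Only Point 1 has all residuals ≈ 0.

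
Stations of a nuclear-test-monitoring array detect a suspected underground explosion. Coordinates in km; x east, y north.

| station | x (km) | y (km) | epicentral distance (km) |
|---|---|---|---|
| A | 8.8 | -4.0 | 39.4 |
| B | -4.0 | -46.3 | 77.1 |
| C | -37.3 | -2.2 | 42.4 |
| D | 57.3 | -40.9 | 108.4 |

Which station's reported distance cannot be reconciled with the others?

Solve using three stations at a time. Using A, B, C (subtract circle equations pairwise → linear system) gives (x, y) ≈ (-10.3, 30.6).
Distances from that point to each station vs reported:
  A: calculated 39.5 vs reported 39.4 → residual 0.1 km
  B: calculated 77.2 vs reported 77.1 → residual 0.1 km
  C: calculated 42.5 vs reported 42.4 → residual 0.1 km
  D: calculated 98.4 vs reported 108.4 → residual 10.0 km
A, B, C are mutually consistent (residuals ≈ 0); D is off by 10.0 km.

D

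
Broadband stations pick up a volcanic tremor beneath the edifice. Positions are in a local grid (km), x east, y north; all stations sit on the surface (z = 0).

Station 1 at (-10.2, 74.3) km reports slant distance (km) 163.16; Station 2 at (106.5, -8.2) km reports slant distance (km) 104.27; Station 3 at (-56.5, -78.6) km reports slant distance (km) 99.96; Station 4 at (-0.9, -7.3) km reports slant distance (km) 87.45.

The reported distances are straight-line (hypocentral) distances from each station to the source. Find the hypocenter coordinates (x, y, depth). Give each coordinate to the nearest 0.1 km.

x ≈ 37.2 km, y ≈ -77.9 km, depth ≈ 34.8 km

Each station gives a sphere (x−x_i)² + (y−y_i)² + z² = d_i² (stations at z=0).
Subtracting the Station 1 sphere from Station 2 and Station 3: z² cancels, leaving linear equations in x and y:
233.4 x − 165.0 y = 21533.91
-92.6 x − 305.8 y = 20374.86
Solving: x ≈ 37.197, y ≈ -77.892 km (keep extra digits for the depth step; rounded: 37.2, -77.9).
Then from the Station 1 sphere: z² = 163.16² − (x + 10.2)² − (y − 74.3)² with x = 37.197, y = -77.892, so z ≈ 34.818 ≈ 34.8 km.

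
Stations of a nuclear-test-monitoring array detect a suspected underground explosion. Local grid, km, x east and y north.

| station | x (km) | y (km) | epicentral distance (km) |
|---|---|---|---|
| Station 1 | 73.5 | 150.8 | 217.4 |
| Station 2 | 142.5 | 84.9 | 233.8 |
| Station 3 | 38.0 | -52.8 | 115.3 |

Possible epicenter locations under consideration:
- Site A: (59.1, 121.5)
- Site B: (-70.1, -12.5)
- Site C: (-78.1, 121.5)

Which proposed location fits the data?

For each candidate, compare |candidate − station| to the reported distance:
Site A: residuals Station 1 184.8, Station 2 142.7, Station 3 60.3 → max 184.8 km
Site B: residuals Station 1 0.1, Station 2 0.0, Station 3 0.1 → max 0.1 km
Site C: residuals Station 1 63.0, Station 2 10.2, Station 3 94.1 → max 94.1 km
Only Site B has all residuals ≈ 0.

Site B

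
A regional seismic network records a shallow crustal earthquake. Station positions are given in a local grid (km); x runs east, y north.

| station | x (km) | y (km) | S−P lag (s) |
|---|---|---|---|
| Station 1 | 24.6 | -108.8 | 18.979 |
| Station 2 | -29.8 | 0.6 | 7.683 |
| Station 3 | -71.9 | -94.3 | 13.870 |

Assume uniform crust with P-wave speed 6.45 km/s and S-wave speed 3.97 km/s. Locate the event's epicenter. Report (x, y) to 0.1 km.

Distance from S−P lag: d = Δt · v_P v_S / (v_P − v_S) = Δt · (6.45·3.97)/(6.45−3.97) ≈ 10.3252·Δt.
So d_Station 1 = 195.96, d_Station 2 = 79.33, d_Station 3 = 143.21 km.
Circle about each station: (x − 24.6)² + (y + 108.8)² = 195.96²; (x + 29.8)² + (y − 0.6)² = 79.33²; (x + 71.9)² + (y + 94.3)² = 143.21².
Subtracting the Station 1 equation from the Station 2 and Station 3 equations removes the quadratic terms:
-108.8 x + 218.8 y = 20552.87
-193.0 x + 29.0 y = 19510.72
Solving the 2×2 system: x ≈ -94.0, y ≈ 47.2 km.

(-94.0, 47.2)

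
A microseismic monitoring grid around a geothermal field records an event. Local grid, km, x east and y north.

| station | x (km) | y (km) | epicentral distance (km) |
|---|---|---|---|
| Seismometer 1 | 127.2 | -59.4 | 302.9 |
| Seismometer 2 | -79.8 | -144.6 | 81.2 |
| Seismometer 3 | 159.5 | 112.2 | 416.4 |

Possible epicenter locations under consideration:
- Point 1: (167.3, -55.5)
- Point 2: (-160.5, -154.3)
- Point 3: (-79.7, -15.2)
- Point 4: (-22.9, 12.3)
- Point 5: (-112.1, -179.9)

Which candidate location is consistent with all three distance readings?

Point 2

For each candidate, compare |candidate − station| to the reported distance:
Point 1: residuals Seismometer 1 262.6, Seismometer 2 181.5, Seismometer 3 248.5 → max 262.6 km
Point 2: residuals Seismometer 1 0.0, Seismometer 2 0.1, Seismometer 3 0.0 → max 0.1 km
Point 3: residuals Seismometer 1 91.3, Seismometer 2 48.2, Seismometer 3 145.4 → max 145.4 km
Point 4: residuals Seismometer 1 136.6, Seismometer 2 85.7, Seismometer 3 208.4 → max 208.4 km
Point 5: residuals Seismometer 1 35.0, Seismometer 2 33.4, Seismometer 3 17.5 → max 35.0 km
Only Point 2 has all residuals ≈ 0.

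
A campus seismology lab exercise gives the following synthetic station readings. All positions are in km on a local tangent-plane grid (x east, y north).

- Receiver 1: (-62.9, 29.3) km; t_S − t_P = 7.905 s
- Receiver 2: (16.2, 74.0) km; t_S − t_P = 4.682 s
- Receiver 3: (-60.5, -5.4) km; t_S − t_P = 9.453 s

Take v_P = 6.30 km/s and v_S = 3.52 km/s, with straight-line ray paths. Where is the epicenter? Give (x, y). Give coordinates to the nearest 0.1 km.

x ≈ -0.9 km, y ≈ 40.8 km

Distance from S−P lag: d = Δt · v_P v_S / (v_P − v_S) = Δt · (6.30·3.52)/(6.30−3.52) ≈ 7.9770·Δt.
So d_Receiver 1 = 63.06, d_Receiver 2 = 37.35, d_Receiver 3 = 75.41 km.
Circle about each station: (x + 62.9)² + (y − 29.3)² = 63.06²; (x − 16.2)² + (y − 74.0)² = 37.35²; (x + 60.5)² + (y + 5.4)² = 75.41².
Subtracting pairs of circle equations eliminates x²+y² and gives linear equations (the radical axes):
158.2 x + 89.4 y = 3505.08
4.8 x − 69.4 y = -2835.59
Solving the 2×2 system: x ≈ -0.9, y ≈ 40.8 km.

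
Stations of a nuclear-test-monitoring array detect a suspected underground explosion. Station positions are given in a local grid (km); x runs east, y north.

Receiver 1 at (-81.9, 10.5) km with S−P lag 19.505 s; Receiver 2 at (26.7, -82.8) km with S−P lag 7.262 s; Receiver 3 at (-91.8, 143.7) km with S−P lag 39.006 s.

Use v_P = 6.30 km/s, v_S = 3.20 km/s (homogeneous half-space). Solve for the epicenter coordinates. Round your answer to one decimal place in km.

Distance from S−P lag: d = Δt · v_P v_S / (v_P − v_S) = Δt · (6.30·3.20)/(6.30−3.20) ≈ 6.5032·Δt.
So d_Receiver 1 = 126.85, d_Receiver 2 = 47.23, d_Receiver 3 = 253.66 km.
Circle about each station: (x + 81.9)² + (y − 10.5)² = 126.85²; (x − 26.7)² + (y + 82.8)² = 47.23²; (x + 91.8)² + (y − 143.7)² = 253.66².
Subtracting pairs of circle equations eliminates x²+y² and gives linear equations (the radical axes):
217.2 x − 186.6 y = 14611.12
-19.8 x + 266.4 y = -25993.40
Solving the 2×2 system: x ≈ -17.7, y ≈ -98.9 km.
Check against Receiver 1 (with the unrounded x, y): √((x + 81.9)²+(y − 10.5)²) = 126.84 ≈ 126.85 km. ✓

(-17.7, -98.9)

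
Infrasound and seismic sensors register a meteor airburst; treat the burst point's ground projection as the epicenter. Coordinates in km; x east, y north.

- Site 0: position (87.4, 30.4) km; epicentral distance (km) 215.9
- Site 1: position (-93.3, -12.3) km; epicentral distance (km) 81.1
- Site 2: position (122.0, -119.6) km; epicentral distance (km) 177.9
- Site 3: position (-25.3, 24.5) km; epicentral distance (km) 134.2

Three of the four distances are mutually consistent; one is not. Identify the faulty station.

Site 2

Solve using three stations at a time. Using Site 0, Site 1, Site 3 (subtract circle equations pairwise → linear system) gives (x, y) ≈ (-89.5, -93.4).
Distances from that point to each station vs reported:
  Site 0: calculated 215.9 vs reported 215.9 → residual 0.0 km
  Site 1: calculated 81.2 vs reported 81.1 → residual 0.1 km
  Site 2: calculated 213.1 vs reported 177.9 → residual 35.2 km
  Site 3: calculated 134.2 vs reported 134.2 → residual 0.0 km
Site 0, Site 1, Site 3 are mutually consistent (residuals ≈ 0); Site 2 is off by 35.2 km.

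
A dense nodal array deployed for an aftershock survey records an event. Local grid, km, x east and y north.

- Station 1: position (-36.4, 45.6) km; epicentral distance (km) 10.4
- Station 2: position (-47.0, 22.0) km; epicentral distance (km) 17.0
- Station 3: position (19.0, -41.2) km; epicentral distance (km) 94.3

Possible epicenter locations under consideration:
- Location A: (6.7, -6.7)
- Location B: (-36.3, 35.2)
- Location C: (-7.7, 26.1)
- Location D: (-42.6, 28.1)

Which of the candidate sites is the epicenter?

Location B

For each candidate, compare |candidate − station| to the reported distance:
Location A: residuals Station 1 57.4, Station 2 43.9, Station 3 57.7 → max 57.7 km
Location B: residuals Station 1 0.0, Station 2 0.0, Station 3 0.0 → max 0.0 km
Location C: residuals Station 1 24.3, Station 2 22.5, Station 3 21.9 → max 24.3 km
Location D: residuals Station 1 8.2, Station 2 9.5, Station 3 1.6 → max 9.5 km
Only Location B has all residuals ≈ 0.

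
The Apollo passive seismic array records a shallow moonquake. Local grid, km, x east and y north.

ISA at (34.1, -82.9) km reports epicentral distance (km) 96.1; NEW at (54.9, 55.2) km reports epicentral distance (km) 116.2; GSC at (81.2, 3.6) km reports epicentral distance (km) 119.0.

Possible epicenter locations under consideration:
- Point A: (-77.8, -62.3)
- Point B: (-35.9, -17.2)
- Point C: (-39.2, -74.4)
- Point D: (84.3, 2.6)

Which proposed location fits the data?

Point B

For each candidate, compare |candidate − station| to the reported distance:
Point A: residuals ISA 17.7, NEW 61.0, GSC 53.1 → max 61.0 km
Point B: residuals ISA 0.1, NEW 0.1, GSC 0.1 → max 0.1 km
Point C: residuals ISA 22.3, NEW 44.0, GSC 24.5 → max 44.0 km
Point D: residuals ISA 3.0, NEW 55.9, GSC 115.7 → max 115.7 km
Only Point B has all residuals ≈ 0.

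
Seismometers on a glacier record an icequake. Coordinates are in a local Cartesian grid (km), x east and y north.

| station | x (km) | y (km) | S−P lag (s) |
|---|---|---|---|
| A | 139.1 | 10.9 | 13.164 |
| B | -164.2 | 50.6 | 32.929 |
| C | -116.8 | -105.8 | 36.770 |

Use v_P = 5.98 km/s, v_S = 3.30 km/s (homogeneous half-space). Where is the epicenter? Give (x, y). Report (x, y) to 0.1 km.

75.9 km east, 84.4 km north

Distance from S−P lag: d = Δt · v_P v_S / (v_P − v_S) = Δt · (5.98·3.30)/(5.98−3.30) ≈ 7.3634·Δt.
So d_A = 96.93, d_B = 242.47, d_C = 270.75 km.
Circle about each station: (x − 139.1)² + (y − 10.9)² = 96.93²; (x + 164.2)² + (y − 50.6)² = 242.47²; (x + 116.8)² + (y + 105.8)² = 270.75².
Subtracting pairs of circle equations eliminates x²+y² and gives linear equations (the radical axes):
-606.6 x + 79.4 y = -39341.90
-511.8 x − 233.4 y = -58541.88
Solving the 2×2 system: x ≈ 75.9, y ≈ 84.4 km.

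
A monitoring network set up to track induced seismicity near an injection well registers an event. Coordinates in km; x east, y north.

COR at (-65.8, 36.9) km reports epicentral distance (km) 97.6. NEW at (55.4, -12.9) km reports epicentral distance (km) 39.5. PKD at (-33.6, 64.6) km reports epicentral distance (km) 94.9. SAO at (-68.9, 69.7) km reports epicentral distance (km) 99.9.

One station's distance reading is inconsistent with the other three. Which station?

SAO

Solve using three stations at a time. Using COR, NEW, PKD (subtract circle equations pairwise → linear system) gives (x, y) ≈ (16.0, -16.3).
Distances from that point to each station vs reported:
  COR: calculated 97.6 vs reported 97.6 → residual 0.0 km
  NEW: calculated 39.5 vs reported 39.5 → residual 0.0 km
  PKD: calculated 94.9 vs reported 94.9 → residual 0.0 km
  SAO: calculated 120.9 vs reported 99.9 → residual 21.0 km
COR, NEW, PKD are mutually consistent (residuals ≈ 0); SAO is off by 21.0 km.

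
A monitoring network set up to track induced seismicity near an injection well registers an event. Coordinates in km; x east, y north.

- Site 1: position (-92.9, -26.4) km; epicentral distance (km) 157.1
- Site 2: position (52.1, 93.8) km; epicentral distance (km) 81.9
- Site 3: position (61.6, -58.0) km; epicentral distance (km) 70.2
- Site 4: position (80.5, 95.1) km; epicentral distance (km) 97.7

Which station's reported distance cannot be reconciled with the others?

Solve using three stations at a time. Using Site 1, Site 2, Site 3 (subtract circle equations pairwise → linear system) gives (x, y) ≈ (59.4, 12.2).
Distances from that point to each station vs reported:
  Site 1: calculated 157.1 vs reported 157.1 → residual 0.0 km
  Site 2: calculated 81.9 vs reported 81.9 → residual 0.0 km
  Site 3: calculated 70.2 vs reported 70.2 → residual 0.0 km
  Site 4: calculated 85.5 vs reported 97.7 → residual 12.2 km
Site 1, Site 2, Site 3 are mutually consistent (residuals ≈ 0); Site 4 is off by 12.2 km.

Site 4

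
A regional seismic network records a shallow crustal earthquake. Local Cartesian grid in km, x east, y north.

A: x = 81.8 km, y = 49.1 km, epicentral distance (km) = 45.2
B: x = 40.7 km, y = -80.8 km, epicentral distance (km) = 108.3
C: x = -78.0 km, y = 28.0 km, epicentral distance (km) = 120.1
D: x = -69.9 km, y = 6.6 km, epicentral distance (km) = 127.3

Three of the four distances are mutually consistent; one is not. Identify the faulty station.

D

Solve using three stations at a time. Using A, B, C (subtract circle equations pairwise → linear system) gives (x, y) ≈ (42.1, 27.5).
Distances from that point to each station vs reported:
  A: calculated 45.2 vs reported 45.2 → residual 0.0 km
  B: calculated 108.3 vs reported 108.3 → residual 0.0 km
  C: calculated 120.1 vs reported 120.1 → residual 0.0 km
  D: calculated 113.9 vs reported 127.3 → residual 13.4 km
A, B, C are mutually consistent (residuals ≈ 0); D is off by 13.4 km.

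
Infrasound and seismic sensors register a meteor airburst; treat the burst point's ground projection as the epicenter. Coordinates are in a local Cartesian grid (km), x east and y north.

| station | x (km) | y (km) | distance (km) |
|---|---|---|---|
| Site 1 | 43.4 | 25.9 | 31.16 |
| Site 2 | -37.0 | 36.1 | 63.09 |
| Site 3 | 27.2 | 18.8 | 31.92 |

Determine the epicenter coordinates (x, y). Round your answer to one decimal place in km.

Circle about each station: (x − 43.4)² + (y − 25.9)² = 31.16²; (x + 37.0)² + (y − 36.1)² = 63.09²; (x − 27.2)² + (y − 18.8)² = 31.92².
Subtracting pairs of circle equations eliminates x²+y² and gives linear equations (the radical axes):
-160.8 x + 20.4 y = -2891.56
-32.4 x − 14.2 y = -1509.03
Solving the 2×2 system: x ≈ 24.4, y ≈ 50.6 km.

24.4 km east, 50.6 km north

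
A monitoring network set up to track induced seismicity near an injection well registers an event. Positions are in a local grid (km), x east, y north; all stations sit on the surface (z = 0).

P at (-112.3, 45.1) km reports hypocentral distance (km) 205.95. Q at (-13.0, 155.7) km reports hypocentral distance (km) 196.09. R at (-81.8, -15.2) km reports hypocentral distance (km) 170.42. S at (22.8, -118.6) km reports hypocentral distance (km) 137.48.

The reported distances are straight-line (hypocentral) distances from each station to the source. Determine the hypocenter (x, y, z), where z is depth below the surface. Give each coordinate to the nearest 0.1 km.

x ≈ 77.6 km, y ≈ -7.6 km, depth ≈ 59.8 km

Each station gives a sphere (x−x_i)² + (y−y_i)² + z² = d_i² (stations at z=0).
Subtracting the P sphere from Q and R: z² cancels, leaving linear equations in x and y:
198.6 x + 221.2 y = 13730.30
61.0 x − 120.6 y = 5649.41
Solving: x ≈ 77.596, y ≈ -7.596 km (keep extra digits for the depth step; rounded: 77.6, -7.6).
Then from the P sphere: z² = 205.95² − (x + 112.3)² − (y − 45.1)² with x = 77.596, y = -7.596, so z ≈ 59.817 ≈ 59.8 km.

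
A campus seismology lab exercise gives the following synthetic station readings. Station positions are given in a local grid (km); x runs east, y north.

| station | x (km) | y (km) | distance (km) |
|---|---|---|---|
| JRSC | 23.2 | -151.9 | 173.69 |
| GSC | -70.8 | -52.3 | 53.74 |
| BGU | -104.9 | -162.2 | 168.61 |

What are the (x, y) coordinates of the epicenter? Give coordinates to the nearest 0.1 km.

(-60.3, 0.4)

Circle about each station: (x − 23.2)² + (y + 151.9)² = 173.69²; (x + 70.8)² + (y + 52.3)² = 53.74²; (x + 104.9)² + (y + 162.2)² = 168.61².
Subtracting the JRSC equation from the GSC and BGU equations removes the quadratic terms:
-188.0 x + 199.2 y = 11416.31
-256.2 x − 20.6 y = 15439.88
Solving the 2×2 system: x ≈ -60.3, y ≈ 0.4 km.
Check against JRSC (with the unrounded x, y): √((x − 23.2)²+(y + 151.9)²) = 173.69 ≈ 173.69 km. ✓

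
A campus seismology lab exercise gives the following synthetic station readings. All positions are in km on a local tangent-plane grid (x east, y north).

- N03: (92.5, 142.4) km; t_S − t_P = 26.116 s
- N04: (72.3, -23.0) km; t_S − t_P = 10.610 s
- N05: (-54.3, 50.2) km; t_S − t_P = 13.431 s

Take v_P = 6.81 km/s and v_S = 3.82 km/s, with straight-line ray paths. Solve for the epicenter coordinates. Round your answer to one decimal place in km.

Distance from S−P lag: d = Δt · v_P v_S / (v_P − v_S) = Δt · (6.81·3.82)/(6.81−3.82) ≈ 8.7004·Δt.
So d_N03 = 227.22, d_N04 = 92.31, d_N05 = 116.86 km.
Circle about each station: (x − 92.5)² + (y − 142.4)² = 227.22²; (x − 72.3)² + (y + 23.0)² = 92.31²; (x + 54.3)² + (y − 50.2)² = 116.86².
Subtracting pairs of circle equations eliminates x²+y² and gives linear equations (the radical axes):
-40.4 x − 330.8 y = 20030.07
-293.6 x − 184.4 y = 14607.19
Solving the 2×2 system: x ≈ -12.7, y ≈ -59.0 km.

-12.7 km east, -59.0 km north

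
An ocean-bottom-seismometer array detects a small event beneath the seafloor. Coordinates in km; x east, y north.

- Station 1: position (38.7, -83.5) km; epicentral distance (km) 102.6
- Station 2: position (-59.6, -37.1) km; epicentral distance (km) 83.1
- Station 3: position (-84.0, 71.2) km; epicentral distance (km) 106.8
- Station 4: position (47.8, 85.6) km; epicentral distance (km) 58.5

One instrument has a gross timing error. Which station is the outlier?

Station 4

Solve using three stations at a time. Using Station 1, Station 2, Station 3 (subtract circle equations pairwise → linear system) gives (x, y) ≈ (6.1, 13.8).
Distances from that point to each station vs reported:
  Station 1: calculated 102.6 vs reported 102.6 → residual 0.0 km
  Station 2: calculated 83.1 vs reported 83.1 → residual 0.0 km
  Station 3: calculated 106.8 vs reported 106.8 → residual 0.0 km
  Station 4: calculated 83.0 vs reported 58.5 → residual 24.5 km
Station 1, Station 2, Station 3 are mutually consistent (residuals ≈ 0); Station 4 is off by 24.5 km.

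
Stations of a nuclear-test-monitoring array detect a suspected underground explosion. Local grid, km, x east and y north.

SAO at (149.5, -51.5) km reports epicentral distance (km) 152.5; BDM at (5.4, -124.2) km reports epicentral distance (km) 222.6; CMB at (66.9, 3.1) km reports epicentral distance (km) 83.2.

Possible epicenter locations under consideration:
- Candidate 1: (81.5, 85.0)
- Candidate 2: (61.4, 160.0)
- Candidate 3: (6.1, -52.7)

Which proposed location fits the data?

Candidate 1

For each candidate, compare |candidate − station| to the reported distance:
Candidate 1: residuals SAO 0.0, BDM 0.0, CMB 0.0 → max 0.0 km
Candidate 2: residuals SAO 76.6, BDM 67.1, CMB 73.8 → max 76.6 km
Candidate 3: residuals SAO 9.1, BDM 151.1, CMB 0.7 → max 151.1 km
Only Candidate 1 has all residuals ≈ 0.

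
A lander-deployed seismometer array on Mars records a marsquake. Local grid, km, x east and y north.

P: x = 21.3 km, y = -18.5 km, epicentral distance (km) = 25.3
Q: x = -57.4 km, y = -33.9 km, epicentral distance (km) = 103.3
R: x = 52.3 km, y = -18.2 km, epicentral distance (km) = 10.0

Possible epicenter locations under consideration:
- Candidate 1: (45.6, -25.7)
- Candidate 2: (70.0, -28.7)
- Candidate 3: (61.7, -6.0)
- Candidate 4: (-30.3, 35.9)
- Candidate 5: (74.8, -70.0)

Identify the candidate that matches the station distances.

For each candidate, compare |candidate − station| to the reported distance:
Candidate 1: residuals P 0.0, Q 0.0, R 0.1 → max 0.1 km
Candidate 2: residuals P 24.5, Q 24.2, R 10.6 → max 24.5 km
Candidate 3: residuals P 17.0, Q 19.0, R 5.4 → max 19.0 km
Candidate 4: residuals P 49.7, Q 28.4, R 88.7 → max 88.7 km
Candidate 5: residuals P 49.0, Q 33.7, R 46.5 → max 49.0 km
Only Candidate 1 has all residuals ≈ 0.

Candidate 1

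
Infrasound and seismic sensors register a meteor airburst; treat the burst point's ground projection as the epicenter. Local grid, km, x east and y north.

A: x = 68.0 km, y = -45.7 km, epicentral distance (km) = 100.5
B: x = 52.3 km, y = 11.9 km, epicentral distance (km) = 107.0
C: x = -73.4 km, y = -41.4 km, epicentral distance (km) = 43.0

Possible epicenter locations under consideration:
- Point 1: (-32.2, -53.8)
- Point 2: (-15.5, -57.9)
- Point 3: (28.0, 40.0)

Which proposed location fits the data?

Point 1

For each candidate, compare |candidate − station| to the reported distance:
Point 1: residuals A 0.0, B 0.0, C 0.0 → max 0.0 km
Point 2: residuals A 16.1, B 9.7, C 17.2 → max 17.2 km
Point 3: residuals A 5.9, B 69.9, C 87.0 → max 87.0 km
Only Point 1 has all residuals ≈ 0.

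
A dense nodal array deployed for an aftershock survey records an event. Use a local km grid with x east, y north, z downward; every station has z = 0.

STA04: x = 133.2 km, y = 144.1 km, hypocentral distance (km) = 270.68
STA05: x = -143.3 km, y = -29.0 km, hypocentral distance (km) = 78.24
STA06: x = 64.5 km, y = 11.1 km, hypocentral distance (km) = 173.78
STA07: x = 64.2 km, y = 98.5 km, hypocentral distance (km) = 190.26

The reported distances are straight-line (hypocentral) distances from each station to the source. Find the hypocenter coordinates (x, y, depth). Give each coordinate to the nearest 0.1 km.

Each station gives a sphere (x−x_i)² + (y−y_i)² + z² = d_i² (stations at z=0).
Subtracting the STA04 sphere from STA05 and STA06: z² cancels, leaving linear equations in x and y:
-553.0 x − 346.2 y = 50015.00
-137.4 x − 266.0 y = 8844.58
Solving: x ≈ -102.903, y ≈ 19.904 km (keep extra digits for the depth step; rounded: -102.9, 19.9).
Then from the STA04 sphere: z² = 270.68² − (x − 133.2)² − (y − 144.1)² with x = -102.903, y = 19.904, so z ≈ 45.808 ≈ 45.8 km.
Check against STA07 (with the unrounded solution): distance 190.26 ≈ 190.26 km. ✓

x ≈ -102.9 km, y ≈ 19.9 km, depth ≈ 45.8 km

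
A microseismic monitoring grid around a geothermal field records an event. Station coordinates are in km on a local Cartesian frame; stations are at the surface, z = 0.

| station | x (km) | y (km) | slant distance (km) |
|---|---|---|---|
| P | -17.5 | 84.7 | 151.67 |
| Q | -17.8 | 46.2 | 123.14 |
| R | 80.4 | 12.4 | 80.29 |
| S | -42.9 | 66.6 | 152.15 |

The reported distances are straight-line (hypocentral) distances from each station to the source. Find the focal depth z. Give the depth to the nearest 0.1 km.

z ≈ 57.1 km

Each station gives a sphere (x−x_i)² + (y−y_i)² + z² = d_i² (stations at z=0).
Subtracting the P sphere from Q and R: z² cancels, leaving linear equations in x and y:
-0.6 x − 77.0 y = 2811.27
195.8 x − 144.6 y = 15694.88
Solving: x ≈ 52.890, y ≈ -36.922 km (keep extra digits for the depth step; rounded: 52.9, -36.9).
Then from the P sphere: z² = 151.67² − (x + 17.5)² − (y − 84.7)² with x = 52.890, y = -36.922, so z ≈ 57.071 ≈ 57.1 km.
Check against S (with the unrounded solution): distance 152.15 ≈ 152.15 km. ✓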